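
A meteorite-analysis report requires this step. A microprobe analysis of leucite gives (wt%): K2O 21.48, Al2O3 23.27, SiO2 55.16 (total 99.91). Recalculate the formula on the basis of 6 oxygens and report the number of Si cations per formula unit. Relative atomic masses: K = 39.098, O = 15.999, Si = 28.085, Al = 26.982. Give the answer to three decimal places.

2.004 Si apfu

21.48 wt% K2O ÷ 94.195 g/mol = 0.22804 mol, giving 0.45608 K and 0.22804 O.
23.27 wt% Al2O3 ÷ 101.961 g/mol = 0.22822 mol, giving 0.45644 Al and 0.68466 O.
55.16 wt% SiO2 ÷ 60.083 g/mol = 0.91806 mol, giving 0.91806 Si and 1.83612 O.
Oxygen sums to 2.74882; scaling by 6/2.74882 = 2.18275 puts the formula on 6 O.
Si: 0.91806 × 2.18275 = 2.004 atoms per formula unit.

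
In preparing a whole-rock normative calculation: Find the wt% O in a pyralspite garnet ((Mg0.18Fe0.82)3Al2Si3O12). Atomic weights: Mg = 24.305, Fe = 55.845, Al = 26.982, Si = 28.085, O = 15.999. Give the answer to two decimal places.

39.94 wt%

M((Mg0.18Fe0.82)3Al2Si3O12) = 480.710 g/mol.
O contributes 12 × 15.999 = 191.988 g per mole.
191.988/480.710 = 0.3994 → 39.94%.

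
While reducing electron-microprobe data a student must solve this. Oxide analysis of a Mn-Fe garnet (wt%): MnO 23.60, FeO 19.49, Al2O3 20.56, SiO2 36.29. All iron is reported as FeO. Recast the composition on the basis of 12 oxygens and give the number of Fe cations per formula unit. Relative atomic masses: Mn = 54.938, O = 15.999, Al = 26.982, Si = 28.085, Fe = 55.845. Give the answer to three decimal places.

1.347 Fe apfu

MnO: 23.60/70.937 = 0.33269 mol → 0.33269 mol Mn, 0.33269 mol O.
FeO: 19.49/71.844 = 0.27128 mol → 0.27128 mol Fe, 0.27128 mol O.
Al2O3: 20.56/101.961 = 0.20165 mol → 0.40330 mol Al, 0.60495 mol O.
SiO2: 36.29/60.083 = 0.60400 mol → 0.60400 mol Si, 1.20800 mol O.
Total oxygen = 2.41692 mol. Normalization factor = 12/2.41692 = 4.96500.
Fe per 12 O = 0.27128 × 4.96500 = 1.347.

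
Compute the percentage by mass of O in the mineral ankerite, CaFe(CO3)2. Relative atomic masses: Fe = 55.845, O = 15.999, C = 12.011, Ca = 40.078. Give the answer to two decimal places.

Formula mass = 1·40.078 + 1·55.845 + 2·12.011 + 6·15.999 = 215.939 g/mol, of which 95.994 g is O.
So O makes up 95.994/215.939 = 0.4445 of the mass, i.e. 44.45%.

44.45 wt%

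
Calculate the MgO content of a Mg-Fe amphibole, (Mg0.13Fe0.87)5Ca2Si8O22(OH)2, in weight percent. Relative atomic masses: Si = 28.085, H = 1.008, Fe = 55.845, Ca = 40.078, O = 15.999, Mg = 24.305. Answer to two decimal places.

2.76 wt%

M((Mg0.13Fe0.87)5Ca2Si8O22(OH)2) = 949.552 g/mol; M(MgO) = 40.304 g/mol.
Moles MgO per formula unit = 0.65 Mg ÷ 1 = 0.6500.
MgO fraction = (0.6500 × 40.304) / 949.552 = 26.198/949.552 = 0.0276.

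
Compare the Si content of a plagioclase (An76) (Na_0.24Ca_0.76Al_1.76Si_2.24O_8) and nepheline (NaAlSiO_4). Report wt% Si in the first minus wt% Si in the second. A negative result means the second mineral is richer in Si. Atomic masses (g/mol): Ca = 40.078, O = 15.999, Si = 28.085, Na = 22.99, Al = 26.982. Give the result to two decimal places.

Si in Na_0.24Ca_0.76Al_1.76Si_2.24O_8: molar mass 274.368 g/mol; 2.24×28.085 = 62.910 g → 22.93 wt%.
Si in NaAlSiO_4: molar mass 142.053 g/mol; 1×28.085 = 28.085 g → 19.77 wt%.
Difference = 22.93 − 19.77 = 3.16 percentage points.

3.16 percentage points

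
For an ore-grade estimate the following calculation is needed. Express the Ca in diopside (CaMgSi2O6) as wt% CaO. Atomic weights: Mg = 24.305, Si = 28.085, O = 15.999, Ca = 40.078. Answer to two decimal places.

M(CaMgSi2O6) = 216.547 g/mol; M(CaO) = 56.077 g/mol.
Moles CaO per formula unit = 1 Ca ÷ 1 = 1.0000.
CaO fraction = (1.0000 × 56.077) / 216.547 = 56.077/216.547 = 0.2590.

25.90 wt%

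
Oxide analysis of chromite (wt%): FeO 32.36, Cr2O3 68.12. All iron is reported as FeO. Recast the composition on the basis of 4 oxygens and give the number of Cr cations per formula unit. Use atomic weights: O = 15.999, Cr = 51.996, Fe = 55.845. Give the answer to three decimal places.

1.998 Cr apfu

FeO (M=71.844): mol = 0.45042; Fe = 0.45042, O = 0.45042.
Cr2O3 (M=151.989): mol = 0.44819; Cr = 0.89638, O = 1.34457.
ΣO = 1.79499; factor = 4/ΣO = 2.22842.
Cr apfu = 0.89638 × 2.22842 = 1.998.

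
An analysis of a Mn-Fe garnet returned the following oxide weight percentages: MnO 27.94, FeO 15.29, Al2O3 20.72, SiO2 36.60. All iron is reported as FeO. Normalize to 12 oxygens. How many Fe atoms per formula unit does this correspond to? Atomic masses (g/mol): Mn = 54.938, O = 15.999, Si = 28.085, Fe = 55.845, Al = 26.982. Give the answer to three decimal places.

MnO: 27.94/70.937 = 0.39387 mol → 0.39387 mol Mn, 0.39387 mol O.
FeO: 15.29/71.844 = 0.21282 mol → 0.21282 mol Fe, 0.21282 mol O.
Al2O3: 20.72/101.961 = 0.20321 mol → 0.40642 mol Al, 0.60963 mol O.
SiO2: 36.60/60.083 = 0.60916 mol → 0.60916 mol Si, 1.21832 mol O.
Total oxygen = 2.43464 mol. Normalization factor = 12/2.43464 = 4.92886.
Fe per 12 O = 0.21282 × 4.92886 = 1.049.

1.049 Fe apfu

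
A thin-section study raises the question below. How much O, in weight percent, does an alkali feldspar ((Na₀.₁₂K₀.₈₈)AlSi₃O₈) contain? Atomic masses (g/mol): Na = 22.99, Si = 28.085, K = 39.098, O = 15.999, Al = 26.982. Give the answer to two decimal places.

46.31 weight percent

Formula mass = 0.12×22.99 + 0.88×39.098 + 1×26.982 + 3×28.085 + 8×15.999 = 276.394 g/mol, of which 127.992 g is O.
So O makes up 127.992/276.394 = 0.4631 of the mass, i.e. 46.31%.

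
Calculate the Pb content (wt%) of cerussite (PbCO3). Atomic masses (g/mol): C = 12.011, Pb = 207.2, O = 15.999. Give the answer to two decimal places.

77.54 wt%

Molar mass of PbCO3: 1·207.2 + 1·12.011 + 3·15.999 = 267.208 g/mol.
Mass of Pb per formula unit: 1 × 207.2 = 207.200 g.
Weight fraction Pb = 207.200 / 267.208 = 0.7754.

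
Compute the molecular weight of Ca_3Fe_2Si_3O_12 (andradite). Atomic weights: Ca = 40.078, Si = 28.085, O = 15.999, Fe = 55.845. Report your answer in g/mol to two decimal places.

The formula mass is the sum 3·40.078 + 2·55.845 + 3·28.085 + 12·15.999.

508.17 g/mol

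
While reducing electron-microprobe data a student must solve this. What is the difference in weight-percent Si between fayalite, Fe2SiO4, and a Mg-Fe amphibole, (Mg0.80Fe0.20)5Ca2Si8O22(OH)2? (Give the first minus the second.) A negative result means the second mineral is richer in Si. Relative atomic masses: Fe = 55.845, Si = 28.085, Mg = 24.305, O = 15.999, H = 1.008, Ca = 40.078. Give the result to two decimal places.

-12.84 percentage points

Si in Fe2SiO4: molar mass 203.771 g/mol; 1×28.085 = 28.085 g → 13.78 wt%.
Si in (Mg0.80Fe0.20)5Ca2Si8O22(OH)2: molar mass 843.893 g/mol; 8×28.085 = 224.680 g → 26.62 wt%.
Difference = 13.78 − 26.62 = -12.84 percentage points.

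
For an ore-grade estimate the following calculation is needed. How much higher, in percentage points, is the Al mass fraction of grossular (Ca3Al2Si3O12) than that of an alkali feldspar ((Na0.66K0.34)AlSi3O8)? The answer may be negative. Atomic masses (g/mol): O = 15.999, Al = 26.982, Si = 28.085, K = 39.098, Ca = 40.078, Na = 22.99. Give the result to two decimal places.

First mineral: 53.964 g Al in 450.441 g formula = 11.98 wt% Al.
Second mineral: 26.982 g Al in 267.696 g formula = 10.08 wt% Al.
11.98% − 10.08% gives a difference of 1.90 percentage points.

1.90 percentage points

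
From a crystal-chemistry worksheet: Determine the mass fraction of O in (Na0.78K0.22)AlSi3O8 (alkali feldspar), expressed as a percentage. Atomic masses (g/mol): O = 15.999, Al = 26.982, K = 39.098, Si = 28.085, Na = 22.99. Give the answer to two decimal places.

48.16 weight percent

M((Na0.78K0.22)AlSi3O8) = 265.763 g/mol.
O contributes 8 × 15.999 = 127.992 g per mole.
127.992/265.763 = 0.4816 → 48.16%.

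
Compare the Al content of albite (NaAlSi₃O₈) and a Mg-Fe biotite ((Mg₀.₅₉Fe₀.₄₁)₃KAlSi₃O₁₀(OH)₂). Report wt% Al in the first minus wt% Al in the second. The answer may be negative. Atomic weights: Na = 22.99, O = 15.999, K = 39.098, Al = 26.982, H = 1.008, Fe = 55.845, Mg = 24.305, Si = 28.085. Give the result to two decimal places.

4.37 percentage points

First mineral: 26.982 g Al in 262.219 g formula = 10.29 wt% Al.
Second mineral: 26.982 g Al in 456.048 g formula = 5.92 wt% Al.
10.29% − 5.92% gives a difference of 4.37 percentage points.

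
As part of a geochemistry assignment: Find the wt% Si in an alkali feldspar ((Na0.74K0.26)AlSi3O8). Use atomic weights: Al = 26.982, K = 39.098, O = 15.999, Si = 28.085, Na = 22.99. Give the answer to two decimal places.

31.63 mass %

M((Na0.74K0.26)AlSi3O8) = 266.407 g/mol.
Si contributes 3 × 28.085 = 84.255 g per mole.
84.255/266.407 = 0.3163 → 31.63%.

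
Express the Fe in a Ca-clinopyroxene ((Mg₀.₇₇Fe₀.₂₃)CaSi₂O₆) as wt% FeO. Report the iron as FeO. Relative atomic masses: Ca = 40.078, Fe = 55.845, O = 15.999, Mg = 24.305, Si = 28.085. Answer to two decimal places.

Formula mass = 223.801 g/mol.
0.23 Fe → 0.2300 mol FeO per formula unit; M(FeO) = 71.844, so FeO mass = 16.524 g.
16.524/223.801 × 100 = 7.38 wt%.

7.38 wt%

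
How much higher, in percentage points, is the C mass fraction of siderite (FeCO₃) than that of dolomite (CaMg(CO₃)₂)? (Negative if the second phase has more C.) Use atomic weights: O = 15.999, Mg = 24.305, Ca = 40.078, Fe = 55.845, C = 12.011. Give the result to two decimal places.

-2.66 percentage points

C in FeCO₃: molar mass 115.853 g/mol; 1×12.011 = 12.011 g → 10.37 wt%.
C in CaMg(CO₃)₂: molar mass 184.399 g/mol; 2×12.011 = 24.022 g → 13.03 wt%.
Difference = 10.37 − 13.03 = -2.66 percentage points.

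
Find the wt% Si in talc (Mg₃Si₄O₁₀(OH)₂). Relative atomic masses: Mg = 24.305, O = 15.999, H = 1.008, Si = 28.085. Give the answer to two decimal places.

29.62 wt%

Molar mass of Mg₃Si₄O₁₀(OH)₂: 3*24.305 + 4*28.085 + 12*15.999 + 2*1.008 = 379.259 g/mol.
Mass of Si per formula unit: 4 × 28.085 = 112.340 g.
Weight fraction Si = 112.340 / 379.259 = 0.2962.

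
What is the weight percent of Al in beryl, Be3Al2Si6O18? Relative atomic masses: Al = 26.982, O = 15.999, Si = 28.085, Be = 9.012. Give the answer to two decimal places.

Molar mass of Be3Al2Si6O18: 3×9.012 + 2×26.982 + 6×28.085 + 18×15.999 = 537.492 g/mol.
Mass of Al per formula unit: 2 × 26.982 = 53.964 g.
Weight fraction Al = 53.964 / 537.492 = 0.1004.

10.04 weight percent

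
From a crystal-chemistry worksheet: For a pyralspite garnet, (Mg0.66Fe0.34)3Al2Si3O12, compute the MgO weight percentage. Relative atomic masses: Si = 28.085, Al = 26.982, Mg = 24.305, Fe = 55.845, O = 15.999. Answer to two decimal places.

18.33 wt%

Molar mass of (Mg0.66Fe0.34)3Al2Si3O12 = 1.98×24.305 + 1.02×55.845 + 2×26.982 + 3×28.085 + 12×15.999 = 435.293 g/mol.
Each formula unit contains 1.98 Mg, equivalent to 1.98/1 = 1.9800 mol MgO.
M(MgO) = 1×24.305 + 1×15.999 = 40.304 g/mol.
Mass of MgO per formula unit = 1.9800 × 40.304 = 79.802 g.
MgO wt% = 79.802 / 435.293 × 100 = 18.33%.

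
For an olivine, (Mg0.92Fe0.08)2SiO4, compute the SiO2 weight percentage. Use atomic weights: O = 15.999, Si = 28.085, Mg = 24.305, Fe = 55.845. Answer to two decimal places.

41.23 wt%

M((Mg0.92Fe0.08)2SiO4) = 145.737 g/mol; M(SiO2) = 60.083 g/mol.
Moles SiO2 per formula unit = 1 Si ÷ 1 = 1.0000.
SiO2 fraction = (1.0000 × 60.083) / 145.737 = 60.083/145.737 = 0.4123.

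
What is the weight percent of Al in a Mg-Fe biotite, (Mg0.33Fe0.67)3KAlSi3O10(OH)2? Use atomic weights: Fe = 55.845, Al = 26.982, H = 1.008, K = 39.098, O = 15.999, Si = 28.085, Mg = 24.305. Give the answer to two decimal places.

5.61 wt%

Formula mass = 0.99*24.305 + 2.01*55.845 + 1*39.098 + 1*26.982 + 3*28.085 + 12*15.999 + 2*1.008 = 480.649 g/mol, of which 26.982 g is Al.
So Al makes up 26.982/480.649 = 0.0561 of the mass, i.e. 5.61%.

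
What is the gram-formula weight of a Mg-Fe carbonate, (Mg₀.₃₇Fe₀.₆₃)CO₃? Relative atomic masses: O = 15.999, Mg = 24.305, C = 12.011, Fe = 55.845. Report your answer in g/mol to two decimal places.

104.18 g/mol

The formula mass is the sum 0.37·24.305 + 0.63·55.845 + 1·12.011 + 3·15.999.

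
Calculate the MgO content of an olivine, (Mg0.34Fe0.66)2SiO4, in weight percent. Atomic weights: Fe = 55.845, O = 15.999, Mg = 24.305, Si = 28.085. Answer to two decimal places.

M((Mg0.34Fe0.66)2SiO4) = 182.324 g/mol; M(MgO) = 40.304 g/mol.
Moles MgO per formula unit = 0.68 Mg ÷ 1 = 0.6800.
MgO fraction = (0.6800 × 40.304) / 182.324 = 27.407/182.324 = 0.1503.

15.03 wt%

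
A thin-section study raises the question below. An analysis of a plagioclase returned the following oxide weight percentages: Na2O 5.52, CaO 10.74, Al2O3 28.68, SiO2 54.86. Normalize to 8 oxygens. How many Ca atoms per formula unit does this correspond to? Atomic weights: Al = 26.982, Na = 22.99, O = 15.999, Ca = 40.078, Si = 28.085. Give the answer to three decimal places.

Na2O: 5.52/61.979 = 0.08906 mol → 0.17812 mol Na, 0.08906 mol O.
CaO: 10.74/56.077 = 0.19152 mol → 0.19152 mol Ca, 0.19152 mol O.
Al2O3: 28.68/101.961 = 0.28128 mol → 0.56256 mol Al, 0.84384 mol O.
SiO2: 54.86/60.083 = 0.91307 mol → 0.91307 mol Si, 1.82614 mol O.
Total oxygen = 2.95056 mol. Normalization factor = 8/2.95056 = 2.71135.
Ca per 8 O = 0.19152 × 2.71135 = 0.519.

0.519 Ca apfu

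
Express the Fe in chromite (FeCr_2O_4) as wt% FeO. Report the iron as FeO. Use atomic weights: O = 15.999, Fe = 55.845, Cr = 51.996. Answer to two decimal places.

32.10 wt%

M(FeCr_2O_4) = 223.833 g/mol; M(FeO) = 71.844 g/mol.
Moles FeO per formula unit = 1 Fe ÷ 1 = 1.0000.
FeO fraction = (1.0000 × 71.844) / 223.833 = 71.844/223.833 = 0.3210.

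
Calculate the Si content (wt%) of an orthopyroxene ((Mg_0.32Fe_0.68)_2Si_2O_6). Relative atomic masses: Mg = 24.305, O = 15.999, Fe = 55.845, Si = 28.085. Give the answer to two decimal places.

23.05 wt%

M((Mg_0.32Fe_0.68)_2Si_2O_6) = 243.668 g/mol.
Si contributes 2 × 28.085 = 56.170 g per mole.
56.170/243.668 = 0.2305 → 23.05%.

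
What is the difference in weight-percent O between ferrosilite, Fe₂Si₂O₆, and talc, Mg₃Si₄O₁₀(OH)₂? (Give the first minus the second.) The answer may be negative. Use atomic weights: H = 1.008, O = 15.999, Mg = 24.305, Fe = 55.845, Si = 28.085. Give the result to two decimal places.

M(Fe₂Si₂O₆) = 263.854 g/mol, so wt% O = 95.994/263.854 × 100 = 36.38%.
M(Mg₃Si₄O₁₀(OH)₂) = 379.259 g/mol, so wt% O = 191.988/379.259 × 100 = 50.62%.
36.38 − 50.62 = -14.24 pp.

-14.24 percentage points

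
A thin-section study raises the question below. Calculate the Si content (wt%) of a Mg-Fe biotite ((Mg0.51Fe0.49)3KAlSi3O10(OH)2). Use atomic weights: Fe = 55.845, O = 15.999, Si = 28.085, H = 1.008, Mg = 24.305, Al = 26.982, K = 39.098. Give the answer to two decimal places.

18.17 wt%

M((Mg0.51Fe0.49)3KAlSi3O10(OH)2) = 463.618 g/mol.
Si contributes 3 × 28.085 = 84.255 g per mole.
84.255/463.618 = 0.1817 → 18.17%.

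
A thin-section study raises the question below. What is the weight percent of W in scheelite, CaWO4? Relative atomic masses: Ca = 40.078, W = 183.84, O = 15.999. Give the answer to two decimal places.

63.85 weight percent

Molar mass of CaWO4: 1*40.078 + 1*183.84 + 4*15.999 = 287.914 g/mol.
Mass of W per formula unit: 1 × 183.84 = 183.840 g.
Weight fraction W = 183.840 / 287.914 = 0.6385.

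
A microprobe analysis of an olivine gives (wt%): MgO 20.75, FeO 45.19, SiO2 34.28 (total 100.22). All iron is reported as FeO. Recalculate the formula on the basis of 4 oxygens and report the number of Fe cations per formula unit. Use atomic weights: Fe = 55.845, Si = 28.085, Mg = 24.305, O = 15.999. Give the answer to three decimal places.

1.101 Fe apfu

MgO (M=40.304): mol = 0.51484; Mg = 0.51484, O = 0.51484.
FeO (M=71.844): mol = 0.62900; Fe = 0.62900, O = 0.62900.
SiO2 (M=60.083): mol = 0.57054; Si = 0.57054, O = 1.14108.
ΣO = 2.28492; factor = 4/ΣO = 1.75061.
Fe apfu = 0.62900 × 1.75061 = 1.101.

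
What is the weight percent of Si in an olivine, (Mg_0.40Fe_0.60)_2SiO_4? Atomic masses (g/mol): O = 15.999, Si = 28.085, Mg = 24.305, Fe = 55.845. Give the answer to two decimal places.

M((Mg_0.40Fe_0.60)_2SiO_4) = 178.539 g/mol.
Si contributes 1 × 28.085 = 28.085 g per mole.
28.085/178.539 = 0.1573 → 15.73%.

15.73 weight percent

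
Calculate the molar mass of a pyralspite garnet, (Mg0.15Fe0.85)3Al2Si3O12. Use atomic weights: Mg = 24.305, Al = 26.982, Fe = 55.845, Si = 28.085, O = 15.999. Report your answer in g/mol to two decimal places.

M = 0.45*24.305 + 2.55*55.845 + 2*26.982 + 3*28.085 + 12*15.999

483.55 g/mol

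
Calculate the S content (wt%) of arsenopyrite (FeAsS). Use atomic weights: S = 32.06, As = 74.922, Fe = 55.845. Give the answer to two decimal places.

19.69 wt%

M(FeAsS) = 162.827 g/mol.
S contributes 1 × 32.06 = 32.060 g per mole.
32.060/162.827 = 0.1969 → 19.69%.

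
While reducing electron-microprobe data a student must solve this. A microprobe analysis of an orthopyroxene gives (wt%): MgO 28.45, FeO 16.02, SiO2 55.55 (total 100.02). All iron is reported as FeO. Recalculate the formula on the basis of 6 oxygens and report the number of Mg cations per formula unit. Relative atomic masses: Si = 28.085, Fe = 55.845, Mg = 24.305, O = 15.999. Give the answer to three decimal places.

MgO (M=40.304): mol = 0.70589; Mg = 0.70589, O = 0.70589.
FeO (M=71.844): mol = 0.22298; Fe = 0.22298, O = 0.22298.
SiO2 (M=60.083): mol = 0.92455; Si = 0.92455, O = 1.84910.
ΣO = 2.77797; factor = 6/ΣO = 2.15985.
Mg apfu = 0.70589 × 2.15985 = 1.525.

1.525 Mg apfu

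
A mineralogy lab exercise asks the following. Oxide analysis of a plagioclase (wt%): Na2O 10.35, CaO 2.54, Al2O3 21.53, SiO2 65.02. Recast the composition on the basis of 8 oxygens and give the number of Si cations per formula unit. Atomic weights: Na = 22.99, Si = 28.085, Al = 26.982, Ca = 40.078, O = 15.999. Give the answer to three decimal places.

Na2O: 10.35/61.979 = 0.16699 mol → 0.33398 mol Na, 0.16699 mol O.
CaO: 2.54/56.077 = 0.04529 mol → 0.04529 mol Ca, 0.04529 mol O.
Al2O3: 21.53/101.961 = 0.21116 mol → 0.42232 mol Al, 0.63348 mol O.
SiO2: 65.02/60.083 = 1.08217 mol → 1.08217 mol Si, 2.16434 mol O.
Total oxygen = 3.01010 mol. Normalization factor = 8/3.01010 = 2.65772.
Si per 8 O = 1.08217 × 2.65772 = 2.876.

2.876 Si apfu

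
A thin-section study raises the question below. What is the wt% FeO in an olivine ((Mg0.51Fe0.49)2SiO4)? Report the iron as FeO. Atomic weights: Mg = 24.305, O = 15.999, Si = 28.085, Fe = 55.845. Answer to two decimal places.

41.03 wt%

Molar mass of (Mg0.51Fe0.49)2SiO4 = 1.02×24.305 + 0.98×55.845 + 1×28.085 + 4×15.999 = 171.600 g/mol.
Each formula unit contains 0.98 Fe, equivalent to 0.98/1 = 0.9800 mol FeO.
M(FeO) = 1×55.845 + 1×15.999 = 71.844 g/mol.
Mass of FeO per formula unit = 0.9800 × 71.844 = 70.407 g.
FeO wt% = 70.407 / 171.600 × 100 = 41.03%.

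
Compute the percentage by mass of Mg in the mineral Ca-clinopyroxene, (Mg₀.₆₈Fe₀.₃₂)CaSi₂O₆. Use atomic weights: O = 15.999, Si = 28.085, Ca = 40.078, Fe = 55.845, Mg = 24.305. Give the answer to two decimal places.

Formula mass = 0.68*24.305 + 0.32*55.845 + 1*40.078 + 2*28.085 + 6*15.999 = 226.640 g/mol, of which 16.527 g is Mg.
So Mg makes up 16.527/226.640 = 0.0729 of the mass, i.e. 7.29%.

7.29 wt%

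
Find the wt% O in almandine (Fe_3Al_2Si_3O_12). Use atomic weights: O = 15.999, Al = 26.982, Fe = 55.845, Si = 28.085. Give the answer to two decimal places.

Molar mass of Fe_3Al_2Si_3O_12: 3*55.845 + 2*26.982 + 3*28.085 + 12*15.999 = 497.742 g/mol.
Mass of O per formula unit: 12 × 15.999 = 191.988 g.
Weight fraction O = 191.988 / 497.742 = 0.3857.

38.57 weight percent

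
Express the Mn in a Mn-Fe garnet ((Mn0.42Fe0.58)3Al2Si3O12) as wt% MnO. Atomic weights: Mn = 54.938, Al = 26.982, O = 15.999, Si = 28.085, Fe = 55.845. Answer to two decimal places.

18.00 wt%

Molar mass of (Mn0.42Fe0.58)3Al2Si3O12 = 1.26×54.938 + 1.74×55.845 + 2×26.982 + 3×28.085 + 12×15.999 = 496.599 g/mol.
Each formula unit contains 1.26 Mn, equivalent to 1.26/1 = 1.2600 mol MnO.
M(MnO) = 1×54.938 + 1×15.999 = 70.937 g/mol.
Mass of MnO per formula unit = 1.2600 × 70.937 = 89.381 g.
MnO wt% = 89.381 / 496.599 × 100 = 18.00%.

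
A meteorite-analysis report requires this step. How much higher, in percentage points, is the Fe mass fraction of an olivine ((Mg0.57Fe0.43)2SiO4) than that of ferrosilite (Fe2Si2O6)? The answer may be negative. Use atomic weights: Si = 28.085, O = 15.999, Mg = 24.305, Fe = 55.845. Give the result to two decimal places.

M((Mg0.57Fe0.43)2SiO4) = 167.815 g/mol, so wt% Fe = 48.027/167.815 × 100 = 28.62%.
M(Fe2Si2O6) = 263.854 g/mol, so wt% Fe = 111.690/263.854 × 100 = 42.33%.
28.62 − 42.33 = -13.71 pp.

-13.71 percentage points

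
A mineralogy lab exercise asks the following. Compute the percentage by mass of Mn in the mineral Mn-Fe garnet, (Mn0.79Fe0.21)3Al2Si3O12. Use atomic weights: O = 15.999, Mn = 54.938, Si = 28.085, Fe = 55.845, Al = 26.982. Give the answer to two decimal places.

26.27 mass %

Molar mass of (Mn0.79Fe0.21)3Al2Si3O12: 2.37·54.938 + 0.63·55.845 + 2·26.982 + 3·28.085 + 12·15.999 = 495.592 g/mol.
Mass of Mn per formula unit: 2.37 × 54.938 = 130.203 g.
Weight fraction Mn = 130.203 / 495.592 = 0.2627.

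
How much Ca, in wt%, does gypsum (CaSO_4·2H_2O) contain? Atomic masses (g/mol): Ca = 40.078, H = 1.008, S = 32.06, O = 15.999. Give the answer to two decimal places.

23.28 wt%

M(CaSO_4·2H_2O) = 172.164 g/mol.
Ca contributes 1 × 40.078 = 40.078 g per mole.
40.078/172.164 = 0.2328 → 23.28%.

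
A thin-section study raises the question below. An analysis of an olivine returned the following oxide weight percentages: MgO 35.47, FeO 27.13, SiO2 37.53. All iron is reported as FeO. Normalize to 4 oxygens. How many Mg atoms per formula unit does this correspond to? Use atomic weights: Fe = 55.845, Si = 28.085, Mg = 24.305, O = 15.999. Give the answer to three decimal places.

35.47 wt% MgO ÷ 40.304 g/mol = 0.88006 mol, giving 0.88006 Mg and 0.88006 O.
27.13 wt% FeO ÷ 71.844 g/mol = 0.37762 mol, giving 0.37762 Fe and 0.37762 O.
37.53 wt% SiO2 ÷ 60.083 g/mol = 0.62464 mol, giving 0.62464 Si and 1.24928 O.
Oxygen sums to 2.50696; scaling by 4/2.50696 = 1.59556 puts the formula on 4 O.
Mg: 0.88006 × 1.59556 = 1.404 atoms per formula unit.

1.404 Mg apfu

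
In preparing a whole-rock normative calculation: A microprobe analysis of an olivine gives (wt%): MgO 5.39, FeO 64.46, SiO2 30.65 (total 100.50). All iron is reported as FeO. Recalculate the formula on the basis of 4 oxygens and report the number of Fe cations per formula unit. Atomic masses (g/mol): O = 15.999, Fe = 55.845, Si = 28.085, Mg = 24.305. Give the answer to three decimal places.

1.750 Fe apfu

MgO (M=40.304): mol = 0.13373; Mg = 0.13373, O = 0.13373.
FeO (M=71.844): mol = 0.89722; Fe = 0.89722, O = 0.89722.
SiO2 (M=60.083): mol = 0.51013; Si = 0.51013, O = 1.02026.
ΣO = 2.05121; factor = 4/ΣO = 1.95007.
Fe apfu = 0.89722 × 1.95007 = 1.750.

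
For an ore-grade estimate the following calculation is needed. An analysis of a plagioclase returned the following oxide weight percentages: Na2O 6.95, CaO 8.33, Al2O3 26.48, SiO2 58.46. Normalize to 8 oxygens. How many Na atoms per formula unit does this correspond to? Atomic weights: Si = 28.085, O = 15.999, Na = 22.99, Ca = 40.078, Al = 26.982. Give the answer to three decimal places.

6.95 wt% Na2O ÷ 61.979 g/mol = 0.11213 mol, giving 0.22426 Na and 0.11213 O.
8.33 wt% CaO ÷ 56.077 g/mol = 0.14855 mol, giving 0.14855 Ca and 0.14855 O.
26.48 wt% Al2O3 ÷ 101.961 g/mol = 0.25971 mol, giving 0.51942 Al and 0.77913 O.
58.46 wt% SiO2 ÷ 60.083 g/mol = 0.97299 mol, giving 0.97299 Si and 1.94598 O.
Oxygen sums to 2.98579; scaling by 8/2.98579 = 2.67936 puts the formula on 8 O.
Na: 0.22426 × 2.67936 = 0.601 atoms per formula unit.

0.601 Na apfu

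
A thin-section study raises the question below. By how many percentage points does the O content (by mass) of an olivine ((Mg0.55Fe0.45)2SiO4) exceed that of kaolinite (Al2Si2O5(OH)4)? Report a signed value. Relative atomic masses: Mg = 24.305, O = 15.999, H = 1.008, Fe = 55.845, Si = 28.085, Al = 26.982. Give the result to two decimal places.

M((Mg0.55Fe0.45)2SiO4) = 169.077 g/mol, so wt% O = 63.996/169.077 × 100 = 37.85%.
M(Al2Si2O5(OH)4) = 258.157 g/mol, so wt% O = 143.991/258.157 × 100 = 55.78%.
37.85 − 55.78 = -17.93 pp.

-17.93 percentage points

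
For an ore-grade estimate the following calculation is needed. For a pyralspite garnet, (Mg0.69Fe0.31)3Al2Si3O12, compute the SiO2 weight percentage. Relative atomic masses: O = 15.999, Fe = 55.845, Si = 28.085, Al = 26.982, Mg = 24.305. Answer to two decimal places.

Formula mass = 432.454 g/mol.
3 Si → 3.0000 mol SiO2 per formula unit; M(SiO2) = 60.083, so SiO2 mass = 180.249 g.
180.249/432.454 × 100 = 41.68 wt%.

41.68 wt%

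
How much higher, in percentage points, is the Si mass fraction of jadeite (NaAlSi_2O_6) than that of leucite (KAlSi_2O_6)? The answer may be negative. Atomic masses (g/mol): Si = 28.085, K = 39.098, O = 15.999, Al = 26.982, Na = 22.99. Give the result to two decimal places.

M(NaAlSi_2O_6) = 202.136 g/mol, so wt% Si = 56.170/202.136 × 100 = 27.79%.
M(KAlSi_2O_6) = 218.244 g/mol, so wt% Si = 56.170/218.244 × 100 = 25.74%.
27.79 − 25.74 = 2.05 pp.

2.05 percentage points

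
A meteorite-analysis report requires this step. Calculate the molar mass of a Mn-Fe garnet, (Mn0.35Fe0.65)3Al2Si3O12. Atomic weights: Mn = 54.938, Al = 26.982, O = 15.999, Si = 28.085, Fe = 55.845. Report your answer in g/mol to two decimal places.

M = 1.05×54.938 + 1.95×55.845 + 2×26.982 + 3×28.085 + 12×15.999

496.79 g/mol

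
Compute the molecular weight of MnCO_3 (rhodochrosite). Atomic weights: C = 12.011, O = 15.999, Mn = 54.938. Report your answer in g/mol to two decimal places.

M = 1(54.938) + 1(12.011) + 3(15.999)

114.95 g/mol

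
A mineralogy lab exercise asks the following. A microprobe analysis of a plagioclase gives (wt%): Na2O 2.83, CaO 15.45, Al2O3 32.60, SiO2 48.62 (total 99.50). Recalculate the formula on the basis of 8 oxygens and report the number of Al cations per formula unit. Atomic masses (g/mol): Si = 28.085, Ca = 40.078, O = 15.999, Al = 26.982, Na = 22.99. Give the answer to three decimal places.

1.765 Al apfu

Na2O (M=61.979): mol = 0.04566; Na = 0.09132, O = 0.04566.
CaO (M=56.077): mol = 0.27551; Ca = 0.27551, O = 0.27551.
Al2O3 (M=101.961): mol = 0.31973; Al = 0.63946, O = 0.95919.
SiO2 (M=60.083): mol = 0.80921; Si = 0.80921, O = 1.61842.
ΣO = 2.89878; factor = 8/ΣO = 2.75978.
Al apfu = 0.63946 × 2.75978 = 1.765.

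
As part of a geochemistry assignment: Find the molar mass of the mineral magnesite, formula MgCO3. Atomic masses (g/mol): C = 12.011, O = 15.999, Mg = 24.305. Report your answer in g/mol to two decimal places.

M = 1×24.305 + 1×12.011 + 3×15.999

84.31 g/mol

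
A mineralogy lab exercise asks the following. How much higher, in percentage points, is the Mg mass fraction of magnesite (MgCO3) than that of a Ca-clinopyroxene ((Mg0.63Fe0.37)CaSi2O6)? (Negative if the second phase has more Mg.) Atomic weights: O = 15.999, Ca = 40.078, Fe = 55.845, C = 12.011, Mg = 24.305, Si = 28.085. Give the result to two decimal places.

22.12 percentage points

First mineral: 24.305 g Mg in 84.313 g formula = 28.83 wt% Mg.
Second mineral: 15.312 g Mg in 228.217 g formula = 6.71 wt% Mg.
28.83% − 6.71% gives a difference of 22.12 percentage points.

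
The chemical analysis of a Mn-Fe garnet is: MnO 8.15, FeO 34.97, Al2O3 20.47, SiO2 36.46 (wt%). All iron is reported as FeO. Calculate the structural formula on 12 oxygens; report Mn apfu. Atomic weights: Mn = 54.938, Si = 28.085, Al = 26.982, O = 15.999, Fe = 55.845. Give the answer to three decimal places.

8.15 wt% MnO ÷ 70.937 g/mol = 0.11489 mol, giving 0.11489 Mn and 0.11489 O.
34.97 wt% FeO ÷ 71.844 g/mol = 0.48675 mol, giving 0.48675 Fe and 0.48675 O.
20.47 wt% Al2O3 ÷ 101.961 g/mol = 0.20076 mol, giving 0.40152 Al and 0.60228 O.
36.46 wt% SiO2 ÷ 60.083 g/mol = 0.60683 mol, giving 0.60683 Si and 1.21366 O.
Oxygen sums to 2.41758; scaling by 12/2.41758 = 4.96364 puts the formula on 12 O.
Mn: 0.11489 × 4.96364 = 0.570 atoms per formula unit.

0.570 Mn apfu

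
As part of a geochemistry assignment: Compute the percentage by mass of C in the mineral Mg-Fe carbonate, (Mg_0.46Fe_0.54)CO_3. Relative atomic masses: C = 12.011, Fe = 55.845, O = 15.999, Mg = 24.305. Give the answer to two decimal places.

M((Mg_0.46Fe_0.54)CO_3) = 101.345 g/mol.
C contributes 1 × 12.011 = 12.011 g per mole.
12.011/101.345 = 0.1185 → 11.85%.

11.85 wt%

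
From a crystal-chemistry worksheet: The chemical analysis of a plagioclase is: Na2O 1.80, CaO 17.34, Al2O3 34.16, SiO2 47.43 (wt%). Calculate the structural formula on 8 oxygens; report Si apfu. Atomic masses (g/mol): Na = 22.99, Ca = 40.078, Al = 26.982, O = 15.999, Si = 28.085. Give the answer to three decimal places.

2.161 Si apfu

Na2O (M=61.979): mol = 0.02904; Na = 0.05808, O = 0.02904.
CaO (M=56.077): mol = 0.30922; Ca = 0.30922, O = 0.30922.
Al2O3 (M=101.961): mol = 0.33503; Al = 0.67006, O = 1.00509.
SiO2 (M=60.083): mol = 0.78941; Si = 0.78941, O = 1.57882.
ΣO = 2.92217; factor = 8/ΣO = 2.73769.
Si apfu = 0.78941 × 2.73769 = 2.161.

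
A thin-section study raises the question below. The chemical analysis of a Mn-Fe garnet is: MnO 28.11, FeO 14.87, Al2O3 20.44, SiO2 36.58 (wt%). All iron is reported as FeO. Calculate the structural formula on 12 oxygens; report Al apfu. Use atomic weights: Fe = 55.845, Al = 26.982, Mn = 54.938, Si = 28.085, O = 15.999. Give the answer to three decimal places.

1.986 Al apfu

MnO (M=70.937): mol = 0.39627; Mn = 0.39627, O = 0.39627.
FeO (M=71.844): mol = 0.20698; Fe = 0.20698, O = 0.20698.
Al2O3 (M=101.961): mol = 0.20047; Al = 0.40094, O = 0.60141.
SiO2 (M=60.083): mol = 0.60882; Si = 0.60882, O = 1.21764.
ΣO = 2.42230; factor = 12/ΣO = 4.95397.
Al apfu = 0.40094 × 4.95397 = 1.986.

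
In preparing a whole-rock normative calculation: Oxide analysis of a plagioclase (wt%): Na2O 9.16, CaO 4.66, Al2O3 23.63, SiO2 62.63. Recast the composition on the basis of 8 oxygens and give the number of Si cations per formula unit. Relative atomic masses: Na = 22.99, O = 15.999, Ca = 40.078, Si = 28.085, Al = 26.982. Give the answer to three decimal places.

Na2O (M=61.979): mol = 0.14779; Na = 0.29558, O = 0.14779.
CaO (M=56.077): mol = 0.08310; Ca = 0.08310, O = 0.08310.
Al2O3 (M=101.961): mol = 0.23176; Al = 0.46352, O = 0.69528.
SiO2 (M=60.083): mol = 1.04239; Si = 1.04239, O = 2.08478.
ΣO = 3.01095; factor = 8/ΣO = 2.65697.
Si apfu = 1.04239 × 2.65697 = 2.770.

2.770 Si apfu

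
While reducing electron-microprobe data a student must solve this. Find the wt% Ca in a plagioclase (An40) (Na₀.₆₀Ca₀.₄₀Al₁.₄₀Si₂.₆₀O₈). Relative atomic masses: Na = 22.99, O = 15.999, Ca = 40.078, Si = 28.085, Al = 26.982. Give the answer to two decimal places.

Formula mass = 0.60·22.99 + 0.40·40.078 + 1.40·26.982 + 2.60·28.085 + 8·15.999 = 268.613 g/mol, of which 16.031 g is Ca.
So Ca makes up 16.031/268.613 = 0.0597 of the mass, i.e. 5.97%.

5.97 mass %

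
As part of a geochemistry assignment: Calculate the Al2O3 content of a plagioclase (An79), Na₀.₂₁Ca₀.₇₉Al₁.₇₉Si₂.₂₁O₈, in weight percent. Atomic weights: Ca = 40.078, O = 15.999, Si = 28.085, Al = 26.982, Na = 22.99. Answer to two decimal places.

33.20 wt%

M(Na₀.₂₁Ca₀.₇₉Al₁.₇₉Si₂.₂₁O₈) = 274.847 g/mol; M(Al2O3) = 101.961 g/mol.
Moles Al2O3 per formula unit = 1.79 Al ÷ 2 = 0.8950.
Al2O3 fraction = (0.8950 × 101.961) / 274.847 = 91.255/274.847 = 0.3320.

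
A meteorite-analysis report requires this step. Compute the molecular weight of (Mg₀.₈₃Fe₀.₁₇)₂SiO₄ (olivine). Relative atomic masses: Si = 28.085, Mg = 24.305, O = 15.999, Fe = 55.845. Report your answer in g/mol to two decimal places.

M = 1.66·24.305 + 0.34·55.845 + 1·28.085 + 4·15.999

151.41 g/mol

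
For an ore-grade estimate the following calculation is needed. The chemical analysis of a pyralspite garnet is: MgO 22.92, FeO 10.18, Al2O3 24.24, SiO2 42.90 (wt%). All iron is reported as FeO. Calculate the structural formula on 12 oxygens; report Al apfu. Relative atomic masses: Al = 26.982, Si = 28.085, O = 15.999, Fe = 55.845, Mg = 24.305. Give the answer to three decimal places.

MgO: 22.92/40.304 = 0.56868 mol → 0.56868 mol Mg, 0.56868 mol O.
FeO: 10.18/71.844 = 0.14170 mol → 0.14170 mol Fe, 0.14170 mol O.
Al2O3: 24.24/101.961 = 0.23774 mol → 0.47548 mol Al, 0.71322 mol O.
SiO2: 42.90/60.083 = 0.71401 mol → 0.71401 mol Si, 1.42802 mol O.
Total oxygen = 2.85162 mol. Normalization factor = 12/2.85162 = 4.20813.
Al per 12 O = 0.47548 × 4.20813 = 2.001.

2.001 Al apfu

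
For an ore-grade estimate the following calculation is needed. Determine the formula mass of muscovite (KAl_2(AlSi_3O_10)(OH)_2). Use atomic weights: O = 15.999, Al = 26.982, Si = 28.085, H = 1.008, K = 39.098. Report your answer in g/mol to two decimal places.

398.30 g/mol

M = 1*39.098 + 3*26.982 + 3*28.085 + 12*15.999 + 2*1.008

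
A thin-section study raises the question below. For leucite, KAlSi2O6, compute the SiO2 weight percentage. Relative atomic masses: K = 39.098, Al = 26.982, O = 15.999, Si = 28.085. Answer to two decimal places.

55.06 wt%

Formula mass = 218.244 g/mol.
2 Si → 2.0000 mol SiO2 per formula unit; M(SiO2) = 60.083, so SiO2 mass = 120.166 g.
120.166/218.244 × 100 = 55.06 wt%.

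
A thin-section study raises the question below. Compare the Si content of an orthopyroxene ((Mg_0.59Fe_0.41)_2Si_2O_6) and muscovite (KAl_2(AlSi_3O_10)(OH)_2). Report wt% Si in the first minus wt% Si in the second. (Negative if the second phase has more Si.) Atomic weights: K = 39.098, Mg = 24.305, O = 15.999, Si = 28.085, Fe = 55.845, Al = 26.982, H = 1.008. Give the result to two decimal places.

Si in (Mg_0.59Fe_0.41)_2Si_2O_6: molar mass 226.637 g/mol; 2×28.085 = 56.170 g → 24.78 wt%.
Si in KAl_2(AlSi_3O_10)(OH)_2: molar mass 398.303 g/mol; 3×28.085 = 84.255 g → 21.15 wt%.
Difference = 24.78 − 21.15 = 3.63 percentage points.

3.63 percentage points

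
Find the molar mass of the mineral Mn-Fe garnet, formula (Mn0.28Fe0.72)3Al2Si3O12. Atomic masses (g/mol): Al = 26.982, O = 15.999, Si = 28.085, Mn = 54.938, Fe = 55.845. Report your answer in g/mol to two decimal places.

496.98 g/mol

Mn: 0.84 × 54.938 = 46.1479
Fe: 2.16 × 55.845 = 120.6252
Al: 2 × 26.982 = 53.9640
Si: 3 × 28.085 = 84.2550
O: 12 × 15.999 = 191.9880
Summing the contributions gives the formula mass.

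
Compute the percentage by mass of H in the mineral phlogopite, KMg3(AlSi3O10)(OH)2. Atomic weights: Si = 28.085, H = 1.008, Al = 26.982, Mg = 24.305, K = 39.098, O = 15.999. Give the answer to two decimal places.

M(KMg3(AlSi3O10)(OH)2) = 417.254 g/mol.
H contributes 2 × 1.008 = 2.016 g per mole.
2.016/417.254 = 0.0048 → 0.48%.

0.48 weight percent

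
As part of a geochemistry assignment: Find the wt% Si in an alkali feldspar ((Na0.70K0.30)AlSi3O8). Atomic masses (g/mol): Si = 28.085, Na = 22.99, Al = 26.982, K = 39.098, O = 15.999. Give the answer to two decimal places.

Molar mass of (Na0.70K0.30)AlSi3O8: 0.70×22.99 + 0.30×39.098 + 1×26.982 + 3×28.085 + 8×15.999 = 267.051 g/mol.
Mass of Si per formula unit: 3 × 28.085 = 84.255 g.
Weight fraction Si = 84.255 / 267.051 = 0.3155.

31.55 weight percent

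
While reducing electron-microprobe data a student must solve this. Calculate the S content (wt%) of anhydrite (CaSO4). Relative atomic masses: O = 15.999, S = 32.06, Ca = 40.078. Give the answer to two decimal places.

M(CaSO4) = 136.134 g/mol.
S contributes 1 × 32.06 = 32.060 g per mole.
32.060/136.134 = 0.2355 → 23.55%.

23.55 wt%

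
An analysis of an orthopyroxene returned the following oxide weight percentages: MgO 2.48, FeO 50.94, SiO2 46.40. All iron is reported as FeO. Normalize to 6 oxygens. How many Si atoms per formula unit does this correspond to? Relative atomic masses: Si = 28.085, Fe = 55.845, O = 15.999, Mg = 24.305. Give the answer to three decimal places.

2.48 wt% MgO ÷ 40.304 g/mol = 0.06153 mol, giving 0.06153 Mg and 0.06153 O.
50.94 wt% FeO ÷ 71.844 g/mol = 0.70904 mol, giving 0.70904 Fe and 0.70904 O.
46.40 wt% SiO2 ÷ 60.083 g/mol = 0.77227 mol, giving 0.77227 Si and 1.54454 O.
Oxygen sums to 2.31511; scaling by 6/2.31511 = 2.59167 puts the formula on 6 O.
Si: 0.77227 × 2.59167 = 2.001 atoms per formula unit.

2.001 Si apfu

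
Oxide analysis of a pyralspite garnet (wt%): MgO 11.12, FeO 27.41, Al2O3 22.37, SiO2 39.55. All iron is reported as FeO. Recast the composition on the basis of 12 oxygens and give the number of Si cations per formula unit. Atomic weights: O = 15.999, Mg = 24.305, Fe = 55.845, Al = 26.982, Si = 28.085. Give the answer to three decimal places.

MgO: 11.12/40.304 = 0.27590 mol → 0.27590 mol Mg, 0.27590 mol O.
FeO: 27.41/71.844 = 0.38152 mol → 0.38152 mol Fe, 0.38152 mol O.
Al2O3: 22.37/101.961 = 0.21940 mol → 0.43880 mol Al, 0.65820 mol O.
SiO2: 39.55/60.083 = 0.65826 mol → 0.65826 mol Si, 1.31652 mol O.
Total oxygen = 2.63214 mol. Normalization factor = 12/2.63214 = 4.55903.
Si per 12 O = 0.65826 × 4.55903 = 3.001.

3.001 Si apfu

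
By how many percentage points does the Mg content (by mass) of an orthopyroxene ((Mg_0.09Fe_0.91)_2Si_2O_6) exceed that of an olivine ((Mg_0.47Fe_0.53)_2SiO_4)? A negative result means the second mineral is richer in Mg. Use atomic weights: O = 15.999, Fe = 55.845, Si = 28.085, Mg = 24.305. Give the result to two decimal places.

Mg in (Mg_0.09Fe_0.91)_2Si_2O_6: molar mass 258.177 g/mol; 0.18×24.305 = 4.375 g → 1.69 wt%.
Mg in (Mg_0.47Fe_0.53)_2SiO_4: molar mass 174.123 g/mol; 0.94×24.305 = 22.847 g → 13.12 wt%.
Difference = 1.69 − 13.12 = -11.43 percentage points.

-11.43 percentage points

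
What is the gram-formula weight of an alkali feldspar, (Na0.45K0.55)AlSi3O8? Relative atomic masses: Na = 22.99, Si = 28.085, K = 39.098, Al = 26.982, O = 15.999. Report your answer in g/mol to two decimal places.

271.08 g/mol

Na: 0.45 × 22.99 = 10.3455
K: 0.55 × 39.098 = 21.5039
Al: 1 × 26.982 = 26.9820
Si: 3 × 28.085 = 84.2550
O: 8 × 15.999 = 127.9920
Summing the contributions gives the formula mass.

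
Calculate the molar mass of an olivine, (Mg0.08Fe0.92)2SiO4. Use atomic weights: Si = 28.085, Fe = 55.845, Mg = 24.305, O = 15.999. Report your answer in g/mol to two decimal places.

198.72 g/mol

The formula mass is the sum 0.16(24.305) + 1.84(55.845) + 1(28.085) + 4(15.999).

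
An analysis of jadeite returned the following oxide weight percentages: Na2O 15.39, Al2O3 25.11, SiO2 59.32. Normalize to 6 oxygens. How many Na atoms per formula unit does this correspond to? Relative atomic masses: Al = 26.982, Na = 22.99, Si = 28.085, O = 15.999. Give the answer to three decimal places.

1.006 Na apfu

15.39 wt% Na2O ÷ 61.979 g/mol = 0.24831 mol, giving 0.49662 Na and 0.24831 O.
25.11 wt% Al2O3 ÷ 101.961 g/mol = 0.24627 mol, giving 0.49254 Al and 0.73881 O.
59.32 wt% SiO2 ÷ 60.083 g/mol = 0.98730 mol, giving 0.98730 Si and 1.97460 O.
Oxygen sums to 2.96172; scaling by 6/2.96172 = 2.02585 puts the formula on 6 O.
Na: 0.49662 × 2.02585 = 1.006 atoms per formula unit.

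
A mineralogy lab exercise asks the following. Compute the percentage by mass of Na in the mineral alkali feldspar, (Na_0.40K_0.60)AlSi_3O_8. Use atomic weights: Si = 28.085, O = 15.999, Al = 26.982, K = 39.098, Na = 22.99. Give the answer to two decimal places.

3.38 mass %

M((Na_0.40K_0.60)AlSi_3O_8) = 271.884 g/mol.
Na contributes 0.40 × 22.99 = 9.196 g per mole.
9.196/271.884 = 0.0338 → 3.38%.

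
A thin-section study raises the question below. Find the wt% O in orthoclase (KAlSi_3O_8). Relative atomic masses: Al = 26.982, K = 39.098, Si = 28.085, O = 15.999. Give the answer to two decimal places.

45.99 wt%

M(KAlSi_3O_8) = 278.327 g/mol.
O contributes 8 × 15.999 = 127.992 g per mole.
127.992/278.327 = 0.4599 → 45.99%.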